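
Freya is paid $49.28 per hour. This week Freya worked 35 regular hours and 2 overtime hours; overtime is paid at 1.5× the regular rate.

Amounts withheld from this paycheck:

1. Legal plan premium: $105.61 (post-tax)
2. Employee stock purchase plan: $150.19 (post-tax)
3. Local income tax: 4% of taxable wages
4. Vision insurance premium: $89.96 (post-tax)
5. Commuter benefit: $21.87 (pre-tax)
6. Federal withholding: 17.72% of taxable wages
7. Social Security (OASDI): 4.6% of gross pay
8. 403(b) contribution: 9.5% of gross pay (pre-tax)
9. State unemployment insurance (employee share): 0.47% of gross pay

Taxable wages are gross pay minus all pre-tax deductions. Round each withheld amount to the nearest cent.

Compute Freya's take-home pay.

Regular pay: 35 × $49.28 = $1,724.80
Overtime pay: 2 × $49.28 × 1.5 = $147.84
Gross pay = $1,724.80 + $147.84 = $1,872.64
403(b) contribution: $1,872.64 × 0.095 = $177.90
Commuter benefit: $21.87
Pre-tax total = $177.90 + $21.87 = $199.77
Taxable wages = $1,872.64 − $199.77 = $1,672.87
Federal withholding: $1,672.87 × 0.1772 = $296.43
Local income tax: $1,672.87 × 0.04 = $66.91
State unemployment insurance (employee share): $1,872.64 × 0.0047 = $8.80
Social Security (OASDI): $1,872.64 × 0.046 = $86.14
Vision insurance premium: $89.96
Employee stock purchase plan: $150.19
Legal plan premium: $105.61
Total deductions = $177.90 + $21.87 + $296.43 + $66.91 + $8.80 + $86.14 + $89.96 + $150.19 + $105.61 = $1,003.81
Net pay = $1,872.64 − $1,003.81 = $868.83

$868.83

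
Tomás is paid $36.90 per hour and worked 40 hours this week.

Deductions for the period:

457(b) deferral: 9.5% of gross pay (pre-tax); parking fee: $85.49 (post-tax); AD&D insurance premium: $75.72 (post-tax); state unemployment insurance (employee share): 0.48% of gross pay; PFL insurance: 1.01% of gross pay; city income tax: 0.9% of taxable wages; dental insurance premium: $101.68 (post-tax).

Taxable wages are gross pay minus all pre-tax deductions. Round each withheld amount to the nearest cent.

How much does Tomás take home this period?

Gross pay: 40 × $36.90 = $1,476.00
457(b) deferral: $1,476.00 × 0.095 = $140.22
Taxable wages = $1,476.00 − $140.22 = $1,335.78
City income tax: $1,335.78 × 0.009 = $12.02
State unemployment insurance (employee share): $1,476.00 × 0.0048 = $7.08
PFL insurance: $1,476.00 × 0.0101 = $14.91
AD&D insurance premium: $75.72
Dental insurance premium: $101.68
Parking fee: $85.49
Total deductions = $140.22 + $12.02 + $7.08 + $14.91 + $75.72 + $101.68 + $85.49 = $437.12
Net pay = $1,476.00 − $437.12 = $1,038.88

$1,038.88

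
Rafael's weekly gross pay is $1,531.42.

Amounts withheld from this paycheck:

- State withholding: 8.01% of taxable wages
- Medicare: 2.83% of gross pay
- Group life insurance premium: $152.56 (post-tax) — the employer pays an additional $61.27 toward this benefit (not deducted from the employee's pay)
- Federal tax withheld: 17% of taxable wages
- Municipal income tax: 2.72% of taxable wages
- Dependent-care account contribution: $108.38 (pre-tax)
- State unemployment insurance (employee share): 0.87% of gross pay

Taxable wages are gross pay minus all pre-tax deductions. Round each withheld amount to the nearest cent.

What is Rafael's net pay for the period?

Dependent-care account contribution: $108.38
Taxable wages = $1,531.42 − $108.38 = $1,423.04
Federal tax withheld: $1,423.04 × 0.17 = $241.92
Municipal income tax: $1,423.04 × 0.0272 = $38.71
State withholding: $1,423.04 × 0.0801 = $113.99
Medicare: $1,531.42 × 0.0283 = $43.34
State unemployment insurance (employee share): $1,531.42 × 0.0087 = $13.32
Group life insurance premium: $152.56
(Employer's $61.27 toward group life insurance premium is not withheld from the employee.)
Total deductions = $108.38 + $241.92 + $38.71 + $113.99 + $43.34 + $13.32 + $152.56 = $712.22
Net pay = $1,531.42 − $712.22 = $819.20

$819.20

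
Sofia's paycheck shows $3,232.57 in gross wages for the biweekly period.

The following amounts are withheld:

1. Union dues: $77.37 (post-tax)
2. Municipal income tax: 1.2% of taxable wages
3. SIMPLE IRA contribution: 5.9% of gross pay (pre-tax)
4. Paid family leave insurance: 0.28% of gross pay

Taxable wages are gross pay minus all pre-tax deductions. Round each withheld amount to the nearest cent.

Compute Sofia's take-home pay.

$2,918.93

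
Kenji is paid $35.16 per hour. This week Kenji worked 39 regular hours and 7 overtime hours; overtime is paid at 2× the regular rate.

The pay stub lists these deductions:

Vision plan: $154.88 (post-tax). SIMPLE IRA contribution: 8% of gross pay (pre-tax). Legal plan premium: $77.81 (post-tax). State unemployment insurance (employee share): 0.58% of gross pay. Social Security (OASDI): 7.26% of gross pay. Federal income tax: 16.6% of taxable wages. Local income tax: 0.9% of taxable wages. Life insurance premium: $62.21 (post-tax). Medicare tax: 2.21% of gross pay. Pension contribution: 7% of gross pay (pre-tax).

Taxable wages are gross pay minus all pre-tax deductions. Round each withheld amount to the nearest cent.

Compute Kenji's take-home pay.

$824.58

Regular pay: 39 × $35.16 = $1371.24
Overtime pay: 7 × $35.16 × 2 = $492.24
Gross pay = $1371.24 + $492.24 = $1863.48
SIMPLE IRA contribution: $1863.48 × 0.08 = $149.08
Pension contribution: $1863.48 × 0.07 = $130.44
Pre-tax total = $149.08 + $130.44 = $279.52
Taxable wages = $1863.48 − $279.52 = $1583.96
Local income tax: $1583.96 × 0.009 = $14.26
Federal income tax: $1583.96 × 0.166 = $262.94
Medicare tax: $1863.48 × 0.0221 = $41.18
State unemployment insurance (employee share): $1863.48 × 0.0058 = $10.81
Social Security (OASDI): $1863.48 × 0.0726 = $135.29
Legal plan premium: $77.81
Life insurance premium: $62.21
Vision plan: $154.88
Total deductions = $149.08 + $130.44 + $14.26 + $262.94 + $41.18 + $10.81 + $135.29 + $77.81 + $62.21 + $154.88 = $1038.90
Net pay = $1863.48 − $1038.90 = $824.58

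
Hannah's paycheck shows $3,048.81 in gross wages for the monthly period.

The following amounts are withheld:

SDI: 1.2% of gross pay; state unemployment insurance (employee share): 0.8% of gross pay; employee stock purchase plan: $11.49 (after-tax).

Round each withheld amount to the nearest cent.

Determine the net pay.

$2,976.34

SDI: $3,048.81 × 0.012 = $36.59
State unemployment insurance (employee share): $3,048.81 × 0.008 = $24.39
Employee stock purchase plan: $11.49
Total deductions = $36.59 + $24.39 + $11.49 = $72.47
Net pay = $3,048.81 − $72.47 = $2,976.34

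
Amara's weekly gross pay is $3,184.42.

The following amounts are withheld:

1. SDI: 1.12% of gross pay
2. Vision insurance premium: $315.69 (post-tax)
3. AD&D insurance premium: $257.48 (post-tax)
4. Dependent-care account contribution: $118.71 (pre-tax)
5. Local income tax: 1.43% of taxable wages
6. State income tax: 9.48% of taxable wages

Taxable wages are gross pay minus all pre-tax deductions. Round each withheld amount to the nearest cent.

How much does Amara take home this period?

Dependent-care account contribution: $118.71
Taxable wages = $3,184.42 − $118.71 = $3,065.71
Local income tax: $3,065.71 × 0.0143 = $43.84
State income tax: $3,065.71 × 0.0948 = $290.63
SDI: $3,184.42 × 0.0112 = $35.67
AD&D insurance premium: $257.48
Vision insurance premium: $315.69
Total deductions = $118.71 + $43.84 + $290.63 + $35.67 + $257.48 + $315.69 = $1,062.02
Net pay = $3,184.42 − $1,062.02 = $2,122.40

$2,122.40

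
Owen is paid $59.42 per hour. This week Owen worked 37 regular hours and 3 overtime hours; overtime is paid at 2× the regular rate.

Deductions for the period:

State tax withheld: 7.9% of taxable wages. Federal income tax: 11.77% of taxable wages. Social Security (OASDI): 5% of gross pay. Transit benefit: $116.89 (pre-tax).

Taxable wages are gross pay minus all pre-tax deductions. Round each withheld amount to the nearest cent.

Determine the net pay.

Regular pay: 37 × $59.42 = $2,198.54
Overtime pay: 3 × $59.42 × 2 = $356.52
Gross pay = $2,198.54 + $356.52 = $2,555.06
Transit benefit: $116.89
Taxable wages = $2,555.06 − $116.89 = $2,438.17
State tax withheld: $2,438.17 × 0.079 = $192.62
Federal income tax: $2,438.17 × 0.1177 = $286.97
Social Security (OASDI): $2,555.06 × 0.05 = $127.75
Total deductions = $116.89 + $192.62 + $286.97 + $127.75 = $724.23
Net pay = $2,555.06 − $724.23 = $1,830.83

$1,830.83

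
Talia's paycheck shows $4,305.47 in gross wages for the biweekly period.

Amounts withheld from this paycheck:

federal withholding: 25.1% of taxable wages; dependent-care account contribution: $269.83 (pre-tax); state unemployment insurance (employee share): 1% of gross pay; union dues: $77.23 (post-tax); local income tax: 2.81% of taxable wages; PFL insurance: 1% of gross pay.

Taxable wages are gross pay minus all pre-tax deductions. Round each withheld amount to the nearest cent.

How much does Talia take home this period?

Dependent-care account contribution: $269.83
Taxable wages = $4,305.47 − $269.83 = $4,035.64
Federal withholding: $4,035.64 × 0.251 = $1,012.95
Local income tax: $4,035.64 × 0.0281 = $113.40
State unemployment insurance (employee share): $4,305.47 × 0.01 = $43.05
PFL insurance: $4,305.47 × 0.01 = $43.05
Union dues: $77.23
Total deductions = $269.83 + $1,012.95 + $113.40 + $43.05 + $43.05 + $77.23 = $1,559.51
Net pay = $4,305.47 − $1,559.51 = $2,745.96

$2,745.96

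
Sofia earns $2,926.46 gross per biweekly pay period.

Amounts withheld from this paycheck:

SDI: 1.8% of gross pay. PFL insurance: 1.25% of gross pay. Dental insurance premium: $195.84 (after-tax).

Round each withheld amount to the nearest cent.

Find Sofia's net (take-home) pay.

$2,641.36

PFL insurance: $2,926.46 × 0.0125 = $36.58
SDI: $2,926.46 × 0.018 = $52.68
Dental insurance premium: $195.84
Total deductions = $36.58 + $52.68 + $195.84 = $285.10
Net pay = $2,926.46 − $285.10 = $2,641.36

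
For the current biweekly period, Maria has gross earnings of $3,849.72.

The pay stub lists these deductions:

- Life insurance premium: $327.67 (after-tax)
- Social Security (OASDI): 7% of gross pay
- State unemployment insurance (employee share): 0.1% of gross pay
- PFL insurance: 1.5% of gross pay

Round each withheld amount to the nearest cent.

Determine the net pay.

$3,190.97

State unemployment insurance (employee share): $3,849.72 × 0.001 = $3.85
PFL insurance: $3,849.72 × 0.015 = $57.75
Social Security (OASDI): $3,849.72 × 0.07 = $269.48
Life insurance premium: $327.67
Total deductions = $3.85 + $57.75 + $269.48 + $327.67 = $658.75
Net pay = $3,849.72 − $658.75 = $3,190.97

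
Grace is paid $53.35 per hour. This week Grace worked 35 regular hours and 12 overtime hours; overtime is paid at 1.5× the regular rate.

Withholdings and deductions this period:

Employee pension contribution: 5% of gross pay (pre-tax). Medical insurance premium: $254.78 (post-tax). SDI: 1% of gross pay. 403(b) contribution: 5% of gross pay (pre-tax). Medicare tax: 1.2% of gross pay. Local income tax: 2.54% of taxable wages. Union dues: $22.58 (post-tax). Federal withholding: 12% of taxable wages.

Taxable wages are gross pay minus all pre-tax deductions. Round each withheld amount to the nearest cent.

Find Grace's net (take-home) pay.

Regular pay: 35 × $53.35 = $1,867.25
Overtime pay: 12 × $53.35 × 1.5 = $960.30
Gross pay = $1,867.25 + $960.30 = $2,827.55
403(b) contribution: $2,827.55 × 0.05 = $141.38
Employee pension contribution: $2,827.55 × 0.05 = $141.38
Pre-tax total = $141.38 + $141.38 = $282.76
Taxable wages = $2,827.55 − $282.76 = $2,544.79
Federal withholding: $2,544.79 × 0.12 = $305.37
Local income tax: $2,544.79 × 0.0254 = $64.64
Medicare tax: $2,827.55 × 0.012 = $33.93
SDI: $2,827.55 × 0.01 = $28.28
Union dues: $22.58
Medical insurance premium: $254.78
Total deductions = $141.38 + $141.38 + $305.37 + $64.64 + $33.93 + $28.28 + $22.58 + $254.78 = $992.34
Net pay = $2,827.55 − $992.34 = $1,835.21

$1,835.21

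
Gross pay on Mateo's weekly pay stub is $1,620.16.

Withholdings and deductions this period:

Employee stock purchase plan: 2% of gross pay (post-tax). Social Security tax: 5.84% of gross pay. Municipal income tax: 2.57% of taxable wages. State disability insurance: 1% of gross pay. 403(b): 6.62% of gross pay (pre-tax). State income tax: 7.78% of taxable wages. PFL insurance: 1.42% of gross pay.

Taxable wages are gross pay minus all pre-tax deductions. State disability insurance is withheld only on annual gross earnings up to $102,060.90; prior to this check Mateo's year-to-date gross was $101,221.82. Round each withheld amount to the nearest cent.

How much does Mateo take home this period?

$1,197.91

403(b): $1,620.16 × 0.0662 = $107.25
Taxable wages = $1,620.16 − $107.25 = $1,512.91
Municipal income tax: $1,512.91 × 0.0257 = $38.88
State income tax: $1,512.91 × 0.0778 = $117.70
PFL insurance: $1,620.16 × 0.0142 = $23.01
State disability insurance: only $102,060.90 − $101,221.82 = $839.08 of this check is subject → $839.08 × 0.01 = $8.39
Social Security tax: $1,620.16 × 0.0584 = $94.62
Employee stock purchase plan: $1,620.16 × 0.02 = $32.40
Total deductions = $107.25 + $38.88 + $117.70 + $23.01 + $8.39 + $94.62 + $32.40 = $422.25
Net pay = $1,620.16 − $422.25 = $1,197.91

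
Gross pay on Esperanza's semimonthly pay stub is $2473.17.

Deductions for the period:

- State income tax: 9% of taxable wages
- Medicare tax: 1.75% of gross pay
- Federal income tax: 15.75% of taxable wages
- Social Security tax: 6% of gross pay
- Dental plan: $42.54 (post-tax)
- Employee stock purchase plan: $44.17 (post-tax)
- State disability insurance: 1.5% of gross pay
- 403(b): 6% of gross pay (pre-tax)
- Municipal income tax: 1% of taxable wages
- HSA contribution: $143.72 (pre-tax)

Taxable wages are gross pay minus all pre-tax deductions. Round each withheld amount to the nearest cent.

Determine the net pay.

$1303.95

HSA contribution: $143.72
403(b): $2473.17 × 0.06 = $148.39
Pre-tax total = $143.72 + $148.39 = $292.11
Taxable wages = $2473.17 − $292.11 = $2181.06
Federal income tax: $2181.06 × 0.1575 = $343.52
Municipal income tax: $2181.06 × 0.01 = $21.81
State income tax: $2181.06 × 0.09 = $196.30
State disability insurance: $2473.17 × 0.015 = $37.10
Medicare tax: $2473.17 × 0.0175 = $43.28
Social Security tax: $2473.17 × 0.06 = $148.39
Employee stock purchase plan: $44.17
Dental plan: $42.54
Total deductions = $143.72 + $148.39 + $343.52 + $21.81 + $196.30 + $37.10 + $43.28 + $148.39 + $44.17 + $42.54 = $1169.22
Net pay = $2473.17 − $1169.22 = $1303.95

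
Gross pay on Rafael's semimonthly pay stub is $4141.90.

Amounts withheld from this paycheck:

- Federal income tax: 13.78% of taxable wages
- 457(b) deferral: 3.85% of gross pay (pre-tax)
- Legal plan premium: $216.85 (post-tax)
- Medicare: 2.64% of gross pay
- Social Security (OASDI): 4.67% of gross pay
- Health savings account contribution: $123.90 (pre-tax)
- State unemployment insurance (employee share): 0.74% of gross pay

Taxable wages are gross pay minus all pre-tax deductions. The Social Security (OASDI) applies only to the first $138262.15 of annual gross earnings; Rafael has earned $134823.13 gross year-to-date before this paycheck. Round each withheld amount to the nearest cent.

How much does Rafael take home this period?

Health savings account contribution: $123.90
457(b) deferral: $4141.90 × 0.0385 = $159.46
Pre-tax total = $123.90 + $159.46 = $283.36
Taxable wages = $4141.90 − $283.36 = $3858.54
Federal income tax: $3858.54 × 0.1378 = $531.71
Social Security (OASDI): only $138262.15 − $134823.13 = $3439.02 of this check is subject → $3439.02 × 0.0467 = $160.60
State unemployment insurance (employee share): $4141.90 × 0.0074 = $30.65
Medicare: $4141.90 × 0.0264 = $109.35
Legal plan premium: $216.85
Total deductions = $123.90 + $159.46 + $531.71 + $160.60 + $30.65 + $109.35 + $216.85 = $1332.52
Net pay = $4141.90 − $1332.52 = $2809.38

$2809.38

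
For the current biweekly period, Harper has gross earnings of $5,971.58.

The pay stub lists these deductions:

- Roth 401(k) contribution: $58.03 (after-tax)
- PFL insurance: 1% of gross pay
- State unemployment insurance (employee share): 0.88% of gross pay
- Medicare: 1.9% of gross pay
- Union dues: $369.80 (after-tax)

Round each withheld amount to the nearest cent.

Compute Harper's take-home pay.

$5,318.02

State unemployment insurance (employee share): $5,971.58 × 0.0088 = $52.55
Medicare: $5,971.58 × 0.019 = $113.46
PFL insurance: $5,971.58 × 0.01 = $59.72
Roth 401(k) contribution: $58.03
Union dues: $369.80
Total deductions = $52.55 + $113.46 + $59.72 + $58.03 + $369.80 = $653.56
Net pay = $5,971.58 − $653.56 = $5,318.02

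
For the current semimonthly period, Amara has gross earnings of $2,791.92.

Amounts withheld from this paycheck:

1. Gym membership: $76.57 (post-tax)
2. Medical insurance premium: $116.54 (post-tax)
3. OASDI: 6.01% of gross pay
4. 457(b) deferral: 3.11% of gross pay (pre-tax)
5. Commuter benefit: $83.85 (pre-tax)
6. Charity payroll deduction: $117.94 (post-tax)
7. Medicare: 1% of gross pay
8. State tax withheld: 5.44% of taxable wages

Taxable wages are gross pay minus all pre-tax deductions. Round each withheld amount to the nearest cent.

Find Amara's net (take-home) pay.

Commuter benefit: $83.85
457(b) deferral: $2,791.92 × 0.0311 = $86.83
Pre-tax total = $83.85 + $86.83 = $170.68
Taxable wages = $2,791.92 − $170.68 = $2,621.24
State tax withheld: $2,621.24 × 0.0544 = $142.60
OASDI: $2,791.92 × 0.0601 = $167.79
Medicare: $2,791.92 × 0.01 = $27.92
Medical insurance premium: $116.54
Charity payroll deduction: $117.94
Gym membership: $76.57
Total deductions = $83.85 + $86.83 + $142.60 + $167.79 + $27.92 + $116.54 + $117.94 + $76.57 = $820.04
Net pay = $2,791.92 − $820.04 = $1,971.88

$1,971.88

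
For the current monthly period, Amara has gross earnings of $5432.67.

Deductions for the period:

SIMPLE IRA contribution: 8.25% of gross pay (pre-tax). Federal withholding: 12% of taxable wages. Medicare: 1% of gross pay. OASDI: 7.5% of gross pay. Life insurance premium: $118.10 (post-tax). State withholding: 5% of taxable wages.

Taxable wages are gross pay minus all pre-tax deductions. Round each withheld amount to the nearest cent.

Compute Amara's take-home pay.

$3557.23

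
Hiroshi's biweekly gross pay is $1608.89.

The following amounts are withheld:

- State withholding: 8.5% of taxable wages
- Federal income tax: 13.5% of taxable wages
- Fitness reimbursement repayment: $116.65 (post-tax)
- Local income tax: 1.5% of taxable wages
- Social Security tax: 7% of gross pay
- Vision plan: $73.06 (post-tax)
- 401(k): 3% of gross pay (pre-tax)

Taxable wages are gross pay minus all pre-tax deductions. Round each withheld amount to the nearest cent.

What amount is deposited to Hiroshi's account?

$891.55

401(k): $1608.89 × 0.03 = $48.27
Taxable wages = $1608.89 − $48.27 = $1560.62
State withholding: $1560.62 × 0.085 = $132.65
Local income tax: $1560.62 × 0.015 = $23.41
Federal income tax: $1560.62 × 0.135 = $210.68
Social Security tax: $1608.89 × 0.07 = $112.62
Vision plan: $73.06
Fitness reimbursement repayment: $116.65
Total deductions = $48.27 + $132.65 + $23.41 + $210.68 + $112.62 + $73.06 + $116.65 = $717.34
Net pay = $1608.89 − $717.34 = $891.55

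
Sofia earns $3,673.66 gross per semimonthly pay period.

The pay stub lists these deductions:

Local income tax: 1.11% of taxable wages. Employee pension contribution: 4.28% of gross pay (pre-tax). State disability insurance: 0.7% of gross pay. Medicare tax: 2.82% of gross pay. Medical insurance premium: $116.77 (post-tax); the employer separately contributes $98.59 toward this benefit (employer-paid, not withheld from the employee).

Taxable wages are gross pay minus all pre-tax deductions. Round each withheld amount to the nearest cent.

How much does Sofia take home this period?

Employee pension contribution: $3,673.66 × 0.0428 = $157.23
Taxable wages = $3,673.66 − $157.23 = $3,516.43
Local income tax: $3,516.43 × 0.0111 = $39.03
Medicare tax: $3,673.66 × 0.0282 = $103.60
State disability insurance: $3,673.66 × 0.007 = $25.72
Medical insurance premium: $116.77
(Employer's $98.59 toward medical insurance premium is not withheld from the employee.)
Total deductions = $157.23 + $39.03 + $103.60 + $25.72 + $116.77 = $442.35
Net pay = $3,673.66 − $442.35 = $3,231.31

$3,231.31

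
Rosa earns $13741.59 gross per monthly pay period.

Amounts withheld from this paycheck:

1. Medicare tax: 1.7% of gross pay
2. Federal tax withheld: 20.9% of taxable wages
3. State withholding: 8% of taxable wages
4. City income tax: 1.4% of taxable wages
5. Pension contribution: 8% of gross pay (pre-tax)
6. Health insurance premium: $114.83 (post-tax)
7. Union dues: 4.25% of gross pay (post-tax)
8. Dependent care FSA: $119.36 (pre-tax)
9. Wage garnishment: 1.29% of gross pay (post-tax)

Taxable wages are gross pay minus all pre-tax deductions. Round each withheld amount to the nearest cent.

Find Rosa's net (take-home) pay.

Pension contribution: $13741.59 × 0.08 = $1099.33
Dependent care FSA: $119.36
Pre-tax total = $1099.33 + $119.36 = $1218.69
Taxable wages = $13741.59 − $1218.69 = $12522.90
City income tax: $12522.90 × 0.014 = $175.32
Federal tax withheld: $12522.90 × 0.209 = $2617.29
State withholding: $12522.90 × 0.08 = $1001.83
Medicare tax: $13741.59 × 0.017 = $233.61
Union dues: $13741.59 × 0.0425 = $584.02
Health insurance premium: $114.83
Wage garnishment: $13741.59 × 0.0129 = $177.27
Total deductions = $1099.33 + $119.36 + $175.32 + $2617.29 + $1001.83 + $233.61 + $584.02 + $114.83 + $177.27 = $6122.86
Net pay = $13741.59 − $6122.86 = $7618.73

$7618.73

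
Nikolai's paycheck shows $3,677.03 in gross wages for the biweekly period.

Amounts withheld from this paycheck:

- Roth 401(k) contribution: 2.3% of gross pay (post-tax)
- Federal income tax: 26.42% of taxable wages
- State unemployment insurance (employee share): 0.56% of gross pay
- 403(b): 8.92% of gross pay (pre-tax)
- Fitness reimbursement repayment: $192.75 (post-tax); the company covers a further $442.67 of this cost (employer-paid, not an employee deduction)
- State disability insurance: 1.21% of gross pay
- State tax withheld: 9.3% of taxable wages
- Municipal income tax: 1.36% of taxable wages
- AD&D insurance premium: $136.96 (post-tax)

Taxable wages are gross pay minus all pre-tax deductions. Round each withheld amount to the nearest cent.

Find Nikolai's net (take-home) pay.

403(b): $3,677.03 × 0.0892 = $327.99
Taxable wages = $3,677.03 − $327.99 = $3,349.04
Federal income tax: $3,349.04 × 0.2642 = $884.82
Municipal income tax: $3,349.04 × 0.0136 = $45.55
State tax withheld: $3,349.04 × 0.093 = $311.46
State unemployment insurance (employee share): $3,677.03 × 0.0056 = $20.59
State disability insurance: $3,677.03 × 0.0121 = $44.49
Roth 401(k) contribution: $3,677.03 × 0.023 = $84.57
AD&D insurance premium: $136.96
Fitness reimbursement repayment: $192.75
(Employer's $442.67 toward fitness reimbursement repayment is not withheld from the employee.)
Total deductions = $327.99 + $884.82 + $45.55 + $311.46 + $20.59 + $44.49 + $84.57 + $136.96 + $192.75 = $2,049.18
Net pay = $3,677.03 − $2,049.18 = $1,627.85

$1,627.85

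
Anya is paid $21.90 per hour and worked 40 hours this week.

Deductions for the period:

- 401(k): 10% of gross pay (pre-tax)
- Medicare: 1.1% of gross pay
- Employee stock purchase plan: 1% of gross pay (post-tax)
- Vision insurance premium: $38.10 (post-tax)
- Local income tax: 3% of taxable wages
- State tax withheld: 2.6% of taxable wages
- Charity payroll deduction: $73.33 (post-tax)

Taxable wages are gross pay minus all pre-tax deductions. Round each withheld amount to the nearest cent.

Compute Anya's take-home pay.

$614.42

Gross pay: 40 × $21.90 = $876.00
401(k): $876.00 × 0.1 = $87.60
Taxable wages = $876.00 − $87.60 = $788.40
State tax withheld: $788.40 × 0.026 = $20.50
Local income tax: $788.40 × 0.03 = $23.65
Medicare: $876.00 × 0.011 = $9.64
Vision insurance premium: $38.10
Charity payroll deduction: $73.33
Employee stock purchase plan: $876.00 × 0.01 = $8.76
Total deductions = $87.60 + $20.50 + $23.65 + $9.64 + $38.10 + $73.33 + $8.76 = $261.58
Net pay = $876.00 − $261.58 = $614.42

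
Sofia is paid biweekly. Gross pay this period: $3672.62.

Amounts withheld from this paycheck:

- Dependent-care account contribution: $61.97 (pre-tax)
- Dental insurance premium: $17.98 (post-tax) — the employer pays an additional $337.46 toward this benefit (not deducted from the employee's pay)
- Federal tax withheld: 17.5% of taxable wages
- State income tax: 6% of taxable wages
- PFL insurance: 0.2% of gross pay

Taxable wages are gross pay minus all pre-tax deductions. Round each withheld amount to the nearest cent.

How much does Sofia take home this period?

Dependent-care account contribution: $61.97
Taxable wages = $3672.62 − $61.97 = $3610.65
Federal tax withheld: $3610.65 × 0.175 = $631.86
State income tax: $3610.65 × 0.06 = $216.64
PFL insurance: $3672.62 × 0.002 = $7.35
Dental insurance premium: $17.98
(Employer's $337.46 toward dental insurance premium is not withheld from the employee.)
Total deductions = $61.97 + $631.86 + $216.64 + $7.35 + $17.98 = $935.80
Net pay = $3672.62 − $935.80 = $2736.82

$2736.82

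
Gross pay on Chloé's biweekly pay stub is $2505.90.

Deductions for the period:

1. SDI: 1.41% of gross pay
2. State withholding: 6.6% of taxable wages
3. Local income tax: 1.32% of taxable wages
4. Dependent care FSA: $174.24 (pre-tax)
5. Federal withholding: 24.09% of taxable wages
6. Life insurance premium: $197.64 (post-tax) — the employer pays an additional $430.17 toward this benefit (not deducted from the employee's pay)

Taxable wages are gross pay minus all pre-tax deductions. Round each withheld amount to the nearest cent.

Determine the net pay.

Dependent care FSA: $174.24
Taxable wages = $2505.90 − $174.24 = $2331.66
Local income tax: $2331.66 × 0.0132 = $30.78
State withholding: $2331.66 × 0.066 = $153.89
Federal withholding: $2331.66 × 0.2409 = $561.70
SDI: $2505.90 × 0.0141 = $35.33
Life insurance premium: $197.64
(Employer's $430.17 toward life insurance premium is not withheld from the employee.)
Total deductions = $174.24 + $30.78 + $153.89 + $561.70 + $35.33 + $197.64 = $1153.58
Net pay = $2505.90 − $1153.58 = $1352.32

$1352.32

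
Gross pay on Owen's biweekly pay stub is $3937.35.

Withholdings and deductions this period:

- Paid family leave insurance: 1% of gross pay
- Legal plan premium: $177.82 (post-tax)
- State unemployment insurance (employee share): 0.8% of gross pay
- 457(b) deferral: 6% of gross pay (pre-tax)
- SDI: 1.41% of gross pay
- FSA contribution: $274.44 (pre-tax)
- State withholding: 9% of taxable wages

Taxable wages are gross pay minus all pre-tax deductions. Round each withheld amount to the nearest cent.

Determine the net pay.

$2814.06

457(b) deferral: $3937.35 × 0.06 = $236.24
FSA contribution: $274.44
Pre-tax total = $236.24 + $274.44 = $510.68
Taxable wages = $3937.35 − $510.68 = $3426.67
State withholding: $3426.67 × 0.09 = $308.40
SDI: $3937.35 × 0.0141 = $55.52
State unemployment insurance (employee share): $3937.35 × 0.008 = $31.50
Paid family leave insurance: $3937.35 × 0.01 = $39.37
Legal plan premium: $177.82
Total deductions = $236.24 + $274.44 + $308.40 + $55.52 + $31.50 + $39.37 + $177.82 = $1123.29
Net pay = $3937.35 − $1123.29 = $2814.06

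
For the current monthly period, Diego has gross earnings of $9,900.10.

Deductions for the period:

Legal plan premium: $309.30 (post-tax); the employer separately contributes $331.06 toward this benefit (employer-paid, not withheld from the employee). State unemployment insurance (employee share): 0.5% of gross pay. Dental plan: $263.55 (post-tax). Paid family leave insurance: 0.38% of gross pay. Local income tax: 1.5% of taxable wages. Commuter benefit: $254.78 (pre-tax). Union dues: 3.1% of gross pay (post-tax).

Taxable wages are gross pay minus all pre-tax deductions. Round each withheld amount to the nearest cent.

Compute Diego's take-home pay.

Commuter benefit: $254.78
Taxable wages = $9,900.10 − $254.78 = $9,645.32
Local income tax: $9,645.32 × 0.015 = $144.68
State unemployment insurance (employee share): $9,900.10 × 0.005 = $49.50
Paid family leave insurance: $9,900.10 × 0.0038 = $37.62
Dental plan: $263.55
Union dues: $9,900.10 × 0.031 = $306.90
Legal plan premium: $309.30
(Employer's $331.06 toward legal plan premium is not withheld from the employee.)
Total deductions = $254.78 + $144.68 + $49.50 + $37.62 + $263.55 + $306.90 + $309.30 = $1,366.33
Net pay = $9,900.10 − $1,366.33 = $8,533.77

$8,533.77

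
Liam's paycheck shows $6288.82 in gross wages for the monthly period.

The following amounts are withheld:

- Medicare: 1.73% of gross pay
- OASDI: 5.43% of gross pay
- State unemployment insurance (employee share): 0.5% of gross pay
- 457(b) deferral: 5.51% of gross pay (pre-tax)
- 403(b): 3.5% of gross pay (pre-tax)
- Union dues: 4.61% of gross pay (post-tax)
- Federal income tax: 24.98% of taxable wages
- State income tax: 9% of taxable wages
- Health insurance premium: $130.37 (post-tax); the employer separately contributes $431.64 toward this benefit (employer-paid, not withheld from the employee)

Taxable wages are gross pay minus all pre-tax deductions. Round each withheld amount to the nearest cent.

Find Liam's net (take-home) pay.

403(b): $6288.82 × 0.035 = $220.11
457(b) deferral: $6288.82 × 0.0551 = $346.51
Pre-tax total = $220.11 + $346.51 = $566.62
Taxable wages = $6288.82 − $566.62 = $5722.20
State income tax: $5722.20 × 0.09 = $515.00
Federal income tax: $5722.20 × 0.2498 = $1429.41
State unemployment insurance (employee share): $6288.82 × 0.005 = $31.44
Medicare: $6288.82 × 0.0173 = $108.80
OASDI: $6288.82 × 0.0543 = $341.48
Health insurance premium: $130.37
Union dues: $6288.82 × 0.0461 = $289.91
(Employer's $431.64 toward health insurance premium is not withheld from the employee.)
Total deductions = $220.11 + $346.51 + $515.00 + $1429.41 + $31.44 + $108.80 + $341.48 + $130.37 + $289.91 = $3413.03
Net pay = $6288.82 − $3413.03 = $2875.79

$2875.79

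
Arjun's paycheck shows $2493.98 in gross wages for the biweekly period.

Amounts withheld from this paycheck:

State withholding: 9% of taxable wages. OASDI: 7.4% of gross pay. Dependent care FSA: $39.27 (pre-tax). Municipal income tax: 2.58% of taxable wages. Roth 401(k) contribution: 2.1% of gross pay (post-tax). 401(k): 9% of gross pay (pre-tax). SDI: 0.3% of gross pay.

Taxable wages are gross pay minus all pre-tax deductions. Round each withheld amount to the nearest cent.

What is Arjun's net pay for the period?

Dependent care FSA: $39.27
401(k): $2493.98 × 0.09 = $224.46
Pre-tax total = $39.27 + $224.46 = $263.73
Taxable wages = $2493.98 − $263.73 = $2230.25
Municipal income tax: $2230.25 × 0.0258 = $57.54
State withholding: $2230.25 × 0.09 = $200.72
SDI: $2493.98 × 0.003 = $7.48
OASDI: $2493.98 × 0.074 = $184.55
Roth 401(k) contribution: $2493.98 × 0.021 = $52.37
Total deductions = $39.27 + $224.46 + $57.54 + $200.72 + $7.48 + $184.55 + $52.37 = $766.39
Net pay = $2493.98 − $766.39 = $1727.59

$1727.59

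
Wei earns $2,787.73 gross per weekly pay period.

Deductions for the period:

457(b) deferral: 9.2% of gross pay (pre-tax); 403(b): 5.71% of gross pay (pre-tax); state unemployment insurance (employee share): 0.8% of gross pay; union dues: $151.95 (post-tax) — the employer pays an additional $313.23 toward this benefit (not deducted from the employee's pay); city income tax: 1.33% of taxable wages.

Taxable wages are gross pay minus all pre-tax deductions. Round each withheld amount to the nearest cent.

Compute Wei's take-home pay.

403(b): $2,787.73 × 0.0571 = $159.18
457(b) deferral: $2,787.73 × 0.092 = $256.47
Pre-tax total = $159.18 + $256.47 = $415.65
Taxable wages = $2,787.73 − $415.65 = $2,372.08
City income tax: $2,372.08 × 0.0133 = $31.55
State unemployment insurance (employee share): $2,787.73 × 0.008 = $22.30
Union dues: $151.95
(Employer's $313.23 toward union dues is not withheld from the employee.)
Total deductions = $159.18 + $256.47 + $31.55 + $22.30 + $151.95 = $621.45
Net pay = $2,787.73 − $621.45 = $2,166.28

$2,166.28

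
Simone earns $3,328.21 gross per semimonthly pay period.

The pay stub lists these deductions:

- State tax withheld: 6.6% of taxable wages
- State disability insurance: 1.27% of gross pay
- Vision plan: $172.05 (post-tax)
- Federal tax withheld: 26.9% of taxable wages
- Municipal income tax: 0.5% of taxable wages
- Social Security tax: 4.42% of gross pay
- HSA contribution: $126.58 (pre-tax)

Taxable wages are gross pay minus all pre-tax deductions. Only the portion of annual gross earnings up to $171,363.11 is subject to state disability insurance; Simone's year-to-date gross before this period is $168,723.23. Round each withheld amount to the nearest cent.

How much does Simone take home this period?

HSA contribution: $126.58
Taxable wages = $3,328.21 − $126.58 = $3,201.63
Federal tax withheld: $3,201.63 × 0.269 = $861.24
Municipal income tax: $3,201.63 × 0.005 = $16.01
State tax withheld: $3,201.63 × 0.066 = $211.31
Social Security tax: $3,328.21 × 0.0442 = $147.11
State disability insurance: only $171,363.11 − $168,723.23 = $2,639.88 of this check is subject → $2,639.88 × 0.0127 = $33.53
Vision plan: $172.05
Total deductions = $126.58 + $861.24 + $16.01 + $211.31 + $147.11 + $33.53 + $172.05 = $1,567.83
Net pay = $3,328.21 − $1,567.83 = $1,760.38

$1,760.38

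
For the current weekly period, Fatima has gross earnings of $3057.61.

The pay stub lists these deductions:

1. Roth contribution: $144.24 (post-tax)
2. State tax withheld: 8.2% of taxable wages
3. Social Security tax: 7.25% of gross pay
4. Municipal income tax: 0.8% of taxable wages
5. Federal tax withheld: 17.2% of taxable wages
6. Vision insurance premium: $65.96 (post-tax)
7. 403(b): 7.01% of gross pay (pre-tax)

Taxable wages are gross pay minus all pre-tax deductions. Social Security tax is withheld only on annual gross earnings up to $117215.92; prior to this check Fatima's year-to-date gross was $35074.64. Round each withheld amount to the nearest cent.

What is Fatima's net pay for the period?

403(b): $3057.61 × 0.0701 = $214.34
Taxable wages = $3057.61 − $214.34 = $2843.27
Federal tax withheld: $2843.27 × 0.172 = $489.04
State tax withheld: $2843.27 × 0.082 = $233.15
Municipal income tax: $2843.27 × 0.008 = $22.75
Social Security tax: cap not yet reached, full $3057.61 is subject → $3057.61 × 0.0725 = $221.68
Roth contribution: $144.24
Vision insurance premium: $65.96
Total deductions = $214.34 + $489.04 + $233.15 + $22.75 + $221.68 + $144.24 + $65.96 = $1391.16
Net pay = $3057.61 − $1391.16 = $1666.45

$1666.45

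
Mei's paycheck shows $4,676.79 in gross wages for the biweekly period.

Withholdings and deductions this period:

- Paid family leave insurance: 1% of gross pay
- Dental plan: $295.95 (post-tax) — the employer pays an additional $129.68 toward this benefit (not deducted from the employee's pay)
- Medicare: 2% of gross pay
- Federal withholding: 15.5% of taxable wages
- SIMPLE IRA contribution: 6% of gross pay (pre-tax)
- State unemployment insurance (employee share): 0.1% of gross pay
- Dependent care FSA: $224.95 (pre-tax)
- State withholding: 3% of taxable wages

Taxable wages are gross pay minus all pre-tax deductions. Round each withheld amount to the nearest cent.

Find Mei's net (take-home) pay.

SIMPLE IRA contribution: $4,676.79 × 0.06 = $280.61
Dependent care FSA: $224.95
Pre-tax total = $280.61 + $224.95 = $505.56
Taxable wages = $4,676.79 − $505.56 = $4,171.23
Federal withholding: $4,171.23 × 0.155 = $646.54
State withholding: $4,171.23 × 0.03 = $125.14
Paid family leave insurance: $4,676.79 × 0.01 = $46.77
Medicare: $4,676.79 × 0.02 = $93.54
State unemployment insurance (employee share): $4,676.79 × 0.001 = $4.68
Dental plan: $295.95
(Employer's $129.68 toward dental plan is not withheld from the employee.)
Total deductions = $280.61 + $224.95 + $646.54 + $125.14 + $46.77 + $93.54 + $4.68 + $295.95 = $1,718.18
Net pay = $4,676.79 − $1,718.18 = $2,958.61

$2,958.61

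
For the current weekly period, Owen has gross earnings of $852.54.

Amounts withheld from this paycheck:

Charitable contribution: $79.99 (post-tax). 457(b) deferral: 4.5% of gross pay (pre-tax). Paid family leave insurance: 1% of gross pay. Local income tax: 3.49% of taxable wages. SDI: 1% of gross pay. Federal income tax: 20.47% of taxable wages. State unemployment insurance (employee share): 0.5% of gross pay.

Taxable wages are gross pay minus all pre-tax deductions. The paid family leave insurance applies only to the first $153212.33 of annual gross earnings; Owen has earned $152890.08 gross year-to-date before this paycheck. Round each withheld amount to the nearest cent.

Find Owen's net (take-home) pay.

$523.11

457(b) deferral: $852.54 × 0.045 = $38.36
Taxable wages = $852.54 − $38.36 = $814.18
Local income tax: $814.18 × 0.0349 = $28.41
Federal income tax: $814.18 × 0.2047 = $166.66
State unemployment insurance (employee share): $852.54 × 0.005 = $4.26
Paid family leave insurance: only $153212.33 − $152890.08 = $322.25 of this check is subject → $322.25 × 0.01 = $3.22
SDI: $852.54 × 0.01 = $8.53
Charitable contribution: $79.99
Total deductions = $38.36 + $28.41 + $166.66 + $4.26 + $3.22 + $8.53 + $79.99 = $329.43
Net pay = $852.54 − $329.43 = $523.11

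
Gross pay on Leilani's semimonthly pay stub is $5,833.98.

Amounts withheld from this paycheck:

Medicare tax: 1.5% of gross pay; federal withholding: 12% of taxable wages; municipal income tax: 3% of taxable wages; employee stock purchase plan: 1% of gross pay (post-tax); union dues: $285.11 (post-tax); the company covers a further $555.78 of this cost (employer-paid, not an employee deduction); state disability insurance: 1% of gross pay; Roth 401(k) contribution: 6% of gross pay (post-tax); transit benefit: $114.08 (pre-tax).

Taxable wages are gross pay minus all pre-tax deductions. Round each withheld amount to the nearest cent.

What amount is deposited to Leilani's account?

Transit benefit: $114.08
Taxable wages = $5,833.98 − $114.08 = $5,719.90
Federal withholding: $5,719.90 × 0.12 = $686.39
Municipal income tax: $5,719.90 × 0.03 = $171.60
State disability insurance: $5,833.98 × 0.01 = $58.34
Medicare tax: $5,833.98 × 0.015 = $87.51
Union dues: $285.11
Employee stock purchase plan: $5,833.98 × 0.01 = $58.34
Roth 401(k) contribution: $5,833.98 × 0.06 = $350.04
(Employer's $555.78 toward union dues is not withheld from the employee.)
Total deductions = $114.08 + $686.39 + $171.60 + $58.34 + $87.51 + $285.11 + $58.34 + $350.04 = $1,811.41
Net pay = $5,833.98 − $1,811.41 = $4,022.57

$4,022.57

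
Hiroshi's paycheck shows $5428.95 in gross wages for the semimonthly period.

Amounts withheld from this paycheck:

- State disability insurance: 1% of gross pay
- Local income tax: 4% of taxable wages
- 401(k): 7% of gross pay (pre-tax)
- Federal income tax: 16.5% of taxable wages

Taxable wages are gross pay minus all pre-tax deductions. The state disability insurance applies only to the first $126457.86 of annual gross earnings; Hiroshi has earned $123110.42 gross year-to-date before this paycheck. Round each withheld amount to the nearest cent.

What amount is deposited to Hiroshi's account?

$3980.42

401(k): $5428.95 × 0.07 = $380.03
Taxable wages = $5428.95 − $380.03 = $5048.92
Local income tax: $5048.92 × 0.04 = $201.96
Federal income tax: $5048.92 × 0.165 = $833.07
State disability insurance: only $126457.86 − $123110.42 = $3347.44 of this check is subject → $3347.44 × 0.01 = $33.47
Total deductions = $380.03 + $201.96 + $833.07 + $33.47 = $1448.53
Net pay = $5428.95 − $1448.53 = $3980.42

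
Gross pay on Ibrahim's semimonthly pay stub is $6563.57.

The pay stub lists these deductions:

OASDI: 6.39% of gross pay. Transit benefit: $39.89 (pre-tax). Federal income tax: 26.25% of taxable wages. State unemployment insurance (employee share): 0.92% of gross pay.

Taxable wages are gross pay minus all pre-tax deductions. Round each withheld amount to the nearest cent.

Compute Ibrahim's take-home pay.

$4331.42

Transit benefit: $39.89
Taxable wages = $6563.57 − $39.89 = $6523.68
Federal income tax: $6523.68 × 0.2625 = $1712.47
OASDI: $6563.57 × 0.0639 = $419.41
State unemployment insurance (employee share): $6563.57 × 0.0092 = $60.38
Total deductions = $39.89 + $1712.47 + $419.41 + $60.38 = $2232.15
Net pay = $6563.57 − $2232.15 = $4331.42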